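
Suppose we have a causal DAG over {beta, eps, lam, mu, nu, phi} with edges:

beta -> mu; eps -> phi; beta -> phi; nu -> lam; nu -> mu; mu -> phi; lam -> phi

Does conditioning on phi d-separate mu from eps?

No — mu and eps are not d-separated given {phi}.

3 paths connect mu and eps; each must be blocked for d-separation to hold:
Path 1: mu ← nu → lam → phi ← eps
  nu is a fork and nu is not conditioned on; lam is a chain and lam is not conditioned on; phi is a collider and phi is conditioned on, which opens it — no node blocks this path, so it is active.
Path 2: mu → phi ← eps
  phi is a collider and phi is conditioned on, which opens it — no node blocks this path, so it is active.
Path 3: mu ← beta → phi ← eps
  beta is a fork and beta is not conditioned on; phi is a collider and phi is conditioned on, which opens it — no node blocks this path, so it is active.
At least one path is unblocked, so d-separation fails.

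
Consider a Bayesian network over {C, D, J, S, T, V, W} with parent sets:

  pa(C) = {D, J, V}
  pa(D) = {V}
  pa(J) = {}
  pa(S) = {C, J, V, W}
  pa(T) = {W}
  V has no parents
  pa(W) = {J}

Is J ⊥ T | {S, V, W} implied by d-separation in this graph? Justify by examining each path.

Yes

We examine all 5 paths between J and T:
  1. J → S ← W → T — S:collider[open]; W:fork[blocks] ⇒ blocked
  2. J → W → T — W:chain[blocks] ⇒ blocked
  3. J → C → S ← W → T — C:chain[open]; S:collider[open]; W:fork[blocks] ⇒ blocked
  4. J → C ← V → S ← W → T — C:collider[open]; V:fork[blocks]; S:collider[open]; W:fork[blocks] ⇒ blocked
  5. J → C ← D ← V → S ← W → T — C:collider[open]; D:chain[open]; V:fork[blocks]; S:collider[open]; W:fork[blocks] ⇒ blocked
Since every path is blocked, d-separation holds.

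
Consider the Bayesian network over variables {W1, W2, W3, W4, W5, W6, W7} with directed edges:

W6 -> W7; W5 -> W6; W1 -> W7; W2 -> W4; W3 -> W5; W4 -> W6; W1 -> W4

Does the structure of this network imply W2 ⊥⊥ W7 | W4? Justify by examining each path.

No

There are 2 undirected paths between W2 and W7; checking each against the conditioning set {W4}:
Path 1: W2 → W4 → W6 → W7
  W4 is a chain here and W4 is conditioned on, so the path is blocked at W4.
Path 2: W2 → W4 ← W1 → W7
  W4 is a collider and W4 is conditioned on, which opens it; W1 is a fork and W1 is not conditioned on — no node blocks this path, so it is active.
Because an active path exists, W2 and W7 are not d-separated.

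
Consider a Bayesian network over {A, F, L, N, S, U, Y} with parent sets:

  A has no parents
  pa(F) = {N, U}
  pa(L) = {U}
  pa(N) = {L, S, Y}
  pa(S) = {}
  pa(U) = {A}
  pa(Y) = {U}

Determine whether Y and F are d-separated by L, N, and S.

No — Y and F are not d-separated given {L, N, S}.

4 paths connect Y and F; each must be blocked for d-separation to hold:
Path 1: Y ← U → F
  U is a fork and U is not conditioned on — no node blocks this path, so it is active.
Path 2: Y ← U → L → N → F
  L is a chain here and L is conditioned on, so the path is blocked at L.
Path 3: Y → N → F
  N is a chain here and N is conditioned on, so the path is blocked at N.
Path 4: Y → N ← L ← U → F
  L is a chain here and L is conditioned on, so the path is blocked at L.
Since the path Y ← U → F is active, Y and F are not d-separated given {L, N, S}.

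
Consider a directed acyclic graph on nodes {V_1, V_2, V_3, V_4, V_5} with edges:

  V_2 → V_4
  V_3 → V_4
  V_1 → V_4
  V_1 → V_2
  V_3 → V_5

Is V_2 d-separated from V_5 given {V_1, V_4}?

No — V_2 and V_5 are not d-separated given {V_1, V_4}.

2 paths connect V_2 and V_5; each must be blocked for d-separation to hold:
  1. V_2 → V_4 ← V_3 → V_5 — V_4:collider[open]; V_3:fork[open] ⇒ active
  2. V_2 ← V_1 → V_4 ← V_3 → V_5 — V_1:fork[blocks]; V_4:collider[open]; V_3:fork[open] ⇒ blocked
Because an active path exists, V_2 and V_5 are not d-separated.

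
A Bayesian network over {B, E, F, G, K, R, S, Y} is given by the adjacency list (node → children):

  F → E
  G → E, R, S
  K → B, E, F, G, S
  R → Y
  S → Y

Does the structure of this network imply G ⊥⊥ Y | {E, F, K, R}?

There are 5 undirected paths between G and Y; checking each against the conditioning set {E, F, K, R}:
Path 1: G → S → Y
  S is a chain and S is not conditioned on — no node blocks this path, so it is active.
Path 2: G ← K → S → Y
  K is a fork here and K is conditioned on, so the path is blocked at K.
Path 3: G → E ← F ← K → S → Y
  F is a chain here and F is conditioned on, so the path is blocked at F.
Path 4: G → E ← K → S → Y
  K is a fork here and K is conditioned on, so the path is blocked at K.
Path 5: G → R → Y
  R is a chain here and R is conditioned on, so the path is blocked at R.
Because an active path exists, G and Y are not d-separated.

No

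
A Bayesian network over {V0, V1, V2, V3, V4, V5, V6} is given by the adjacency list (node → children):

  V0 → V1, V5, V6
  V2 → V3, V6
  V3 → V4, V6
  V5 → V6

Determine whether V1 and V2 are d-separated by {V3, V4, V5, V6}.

No

We examine all 4 paths between V1 and V2:
  1. V1 ← V0 → V6 ← V2 — V0:fork[open]; V6:collider[open] ⇒ active
  2. V1 ← V0 → V6 ← V3 ← V2 — V0:fork[open]; V6:collider[open]; V3:chain[blocks] ⇒ blocked
  3. V1 ← V0 → V5 → V6 ← V2 — V0:fork[open]; V5:chain[blocks]; V6:collider[open] ⇒ blocked
  4. V1 ← V0 → V5 → V6 ← V3 ← V2 — V0:fork[open]; V5:chain[blocks]; V6:collider[open]; V3:chain[blocks] ⇒ blocked
At least one path is unblocked, so d-separation fails.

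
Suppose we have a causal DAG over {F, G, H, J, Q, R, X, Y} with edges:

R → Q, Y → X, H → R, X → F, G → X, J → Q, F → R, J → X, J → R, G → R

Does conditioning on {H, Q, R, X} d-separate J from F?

No

Enumerating the 6 paths from J to F and testing each for blocking by {H, Q, R, X}:
  1. J → R ← G → X → F — R:collider[open]; G:fork[open]; X:chain[blocks] ⇒ blocked
  2. J → R ← F — R:collider[open] ⇒ active
  3. J → X ← G → R ← F — X:collider[open]; G:fork[open]; R:collider[open] ⇒ active
  4. J → X → F — X:chain[blocks] ⇒ blocked
  5. J → Q ← R ← G → X → F — Q:collider[open]; R:chain[blocks]; G:fork[open]; X:chain[blocks] ⇒ blocked
  6. J → Q ← R ← F — Q:collider[open]; R:chain[blocks] ⇒ blocked
Because an active path exists, J and F are not d-separated.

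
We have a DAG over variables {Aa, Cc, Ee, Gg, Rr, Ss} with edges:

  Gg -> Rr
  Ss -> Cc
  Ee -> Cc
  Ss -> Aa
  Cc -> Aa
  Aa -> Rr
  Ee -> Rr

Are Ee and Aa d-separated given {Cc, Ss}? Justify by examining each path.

Yes

3 paths connect Ee and Aa; each must be blocked for d-separation to hold:
Path 1: Ee → Rr ← Aa
  Rr is a collider here and neither Rr nor any of its descendants is conditioned on, so the collider stays closed — the path is blocked at Rr.
Path 2: Ee → Cc → Aa
  Cc is a chain here and Cc is conditioned on, so the path is blocked at Cc.
Path 3: Ee → Cc ← Ss → Aa
  Ss is a fork here and Ss is conditioned on, so the path is blocked at Ss.
All paths are blocked; Ee ⊥ Aa | {Cc, Ss} holds.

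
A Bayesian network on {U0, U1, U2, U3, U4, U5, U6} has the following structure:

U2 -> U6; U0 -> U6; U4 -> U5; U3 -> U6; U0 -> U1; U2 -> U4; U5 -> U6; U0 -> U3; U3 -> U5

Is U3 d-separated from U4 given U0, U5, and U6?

We examine all 6 paths between U3 and U4:
Path 1: U3 → U6 ← U5 ← U4
  U5 is a chain here and U5 is conditioned on, so the path is blocked at U5.
Path 2: U3 → U6 ← U2 → U4
  U6 is a collider and U6 is conditioned on, which opens it; U2 is a fork and U2 is not conditioned on — no node blocks this path, so it is active.
Path 3: U3 → U5 → U6 ← U2 → U4
  U5 is a chain here and U5 is conditioned on, so the path is blocked at U5.
Path 4: U3 → U5 ← U4
  U5 is a collider and U5 is conditioned on, which opens it — no node blocks this path, so it is active.
Path 5: U3 ← U0 → U6 ← U5 ← U4
  U0 is a fork here and U0 is conditioned on, so the path is blocked at U0.
Path 6: U3 ← U0 → U6 ← U2 → U4
  U0 is a fork here and U0 is conditioned on, so the path is blocked at U0.
At least one path is unblocked, so d-separation fails.

No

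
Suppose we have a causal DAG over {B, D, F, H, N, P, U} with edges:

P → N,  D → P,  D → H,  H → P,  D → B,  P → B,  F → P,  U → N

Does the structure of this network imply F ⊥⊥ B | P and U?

Enumerating the 3 paths from F to B and testing each for blocking by {P, U}:
  1. F → P ← D → B — P:collider[open]; D:fork[open] ⇒ active
  2. F → P ← H ← D → B — P:collider[open]; H:chain[open]; D:fork[open] ⇒ active
  3. F → P → B — P:chain[blocks] ⇒ blocked
At least one path is unblocked, so d-separation fails.

No — F and B are not d-separated given {P, U}.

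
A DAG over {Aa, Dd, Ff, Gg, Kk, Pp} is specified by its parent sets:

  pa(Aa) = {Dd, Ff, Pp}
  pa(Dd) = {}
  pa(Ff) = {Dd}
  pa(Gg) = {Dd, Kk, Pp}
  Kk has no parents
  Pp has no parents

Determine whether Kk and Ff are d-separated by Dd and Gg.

4 paths connect Kk and Ff; each must be blocked for d-separation to hold:
Path 1: Kk → Gg ← Dd → Ff
  Dd is a fork here and Dd is conditioned on, so the path is blocked at Dd.
Path 2: Kk → Gg ← Dd → Aa ← Ff
  Dd is a fork here and Dd is conditioned on, so the path is blocked at Dd.
Path 3: Kk → Gg ← Pp → Aa ← Ff
  Aa is a collider here and neither Aa nor any of its descendants is conditioned on, so the collider stays closed — the path is blocked at Aa.
Path 4: Kk → Gg ← Pp → Aa ← Dd → Ff
  Aa is a collider here and neither Aa nor any of its descendants is conditioned on, so the collider stays closed — the path is blocked at Aa.
All paths are blocked; Kk ⊥ Ff | {Dd, Gg} holds.

Yes — Kk and Ff are d-separated given {Dd, Gg}.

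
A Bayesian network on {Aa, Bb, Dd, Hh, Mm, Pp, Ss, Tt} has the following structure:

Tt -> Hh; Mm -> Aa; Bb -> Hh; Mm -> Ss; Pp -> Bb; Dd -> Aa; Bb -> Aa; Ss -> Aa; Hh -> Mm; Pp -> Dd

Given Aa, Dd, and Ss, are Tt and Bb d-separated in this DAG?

No

5 paths connect Tt and Bb; each must be blocked for d-separation to hold:
Path 1: Tt → Hh ← Bb
  Hh is a collider and its descendant Ss is conditioned on, which opens it — no node blocks this path, so it is active.
Path 2: Tt → Hh → Mm → Ss → Aa ← Bb
  Ss is a chain here and Ss is conditioned on, so the path is blocked at Ss.
Path 3: Tt → Hh → Mm → Ss → Aa ← Dd ← Pp → Bb
  Ss is a chain here and Ss is conditioned on, so the path is blocked at Ss.
Path 4: Tt → Hh → Mm → Aa ← Bb
  Hh is a chain and Hh is not conditioned on; Mm is a chain and Mm is not conditioned on; Aa is a collider and Aa is conditioned on, which opens it — no node blocks this path, so it is active.
Path 5: Tt → Hh → Mm → Aa ← Dd ← Pp → Bb
  Dd is a chain here and Dd is conditioned on, so the path is blocked at Dd.
Since the path Tt → Hh ← Bb is active, Tt and Bb are not d-separated given {Aa, Dd, Ss}.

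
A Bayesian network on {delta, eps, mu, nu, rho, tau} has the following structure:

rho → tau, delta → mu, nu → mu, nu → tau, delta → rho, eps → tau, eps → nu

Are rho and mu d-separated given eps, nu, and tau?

Enumerating the 3 paths from rho to mu and testing each for blocking by {eps, nu, tau}:
Path 1: rho ← delta → mu
  delta is a fork and delta is not conditioned on — no node blocks this path, so it is active.
Path 2: rho → tau ← eps → nu → mu
  eps is a fork here and eps is conditioned on, so the path is blocked at eps.
Path 3: rho → tau ← nu → mu
  nu is a fork here and nu is conditioned on, so the path is blocked at nu.
Since the path rho ← delta → mu is active, rho and mu are not d-separated given {eps, nu, tau}.

No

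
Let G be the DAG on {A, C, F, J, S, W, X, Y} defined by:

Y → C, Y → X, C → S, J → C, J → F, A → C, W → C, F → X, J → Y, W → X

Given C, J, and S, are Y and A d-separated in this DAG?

No

There are 5 undirected paths between Y and A; checking each against the conditioning set {C, J, S}:
Path 1: Y → C ← A
  C is a collider and C is conditioned on, which opens it — no node blocks this path, so it is active.
Path 2: Y → X ← W → C ← A
  X is a collider here and neither X nor any of its descendants is conditioned on, so the collider stays closed — the path is blocked at X.
Path 3: Y → X ← F ← J → C ← A
  X is a collider here and neither X nor any of its descendants is conditioned on, so the collider stays closed — the path is blocked at X.
Path 4: Y ← J → C ← A
  J is a fork here and J is conditioned on, so the path is blocked at J.
Path 5: Y ← J → F → X ← W → C ← A
  J is a fork here and J is conditioned on, so the path is blocked at J.
Since the path Y → C ← A is active, Y and A are not d-separated given {C, J, S}.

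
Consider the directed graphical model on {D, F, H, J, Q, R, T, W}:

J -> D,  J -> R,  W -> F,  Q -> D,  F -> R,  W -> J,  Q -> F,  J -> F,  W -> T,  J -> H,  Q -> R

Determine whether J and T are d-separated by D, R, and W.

Yes — J and T are d-separated given {D, R, W}.

There are 6 undirected paths between J and T; checking each against the conditioning set {D, R, W}:
  1. J → D ← Q → F ← W → T — D:collider[open]; Q:fork[open]; F:collider[open]; W:fork[blocks] ⇒ blocked
  2. J → D ← Q → R ← F ← W → T — D:collider[open]; Q:fork[open]; R:collider[open]; F:chain[open]; W:fork[blocks] ⇒ blocked
  3. J ← W → T — W:fork[blocks] ⇒ blocked
  4. J → F ← W → T — F:collider[open]; W:fork[blocks] ⇒ blocked
  5. J → R ← Q → F ← W → T — R:collider[open]; Q:fork[open]; F:collider[open]; W:fork[blocks] ⇒ blocked
  6. J → R ← F ← W → T — R:collider[open]; F:chain[open]; W:fork[blocks] ⇒ blocked
All paths are blocked; J ⊥ T | {D, R, W} holds.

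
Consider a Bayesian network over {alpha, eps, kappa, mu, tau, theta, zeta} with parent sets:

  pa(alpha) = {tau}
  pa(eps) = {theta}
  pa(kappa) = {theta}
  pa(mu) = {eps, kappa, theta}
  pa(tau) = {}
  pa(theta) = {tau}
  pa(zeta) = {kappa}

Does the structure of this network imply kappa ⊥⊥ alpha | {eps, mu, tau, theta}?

3 paths connect kappa and alpha; each must be blocked for d-separation to hold:
  1. kappa → mu ← eps ← theta ← tau → alpha — mu:collider[open]; eps:chain[blocks]; theta:chain[blocks]; tau:fork[blocks] ⇒ blocked
  2. kappa → mu ← theta ← tau → alpha — mu:collider[open]; theta:chain[blocks]; tau:fork[blocks] ⇒ blocked
  3. kappa ← theta ← tau → alpha — theta:chain[blocks]; tau:fork[blocks] ⇒ blocked
Since every path is blocked, d-separation holds.

Yes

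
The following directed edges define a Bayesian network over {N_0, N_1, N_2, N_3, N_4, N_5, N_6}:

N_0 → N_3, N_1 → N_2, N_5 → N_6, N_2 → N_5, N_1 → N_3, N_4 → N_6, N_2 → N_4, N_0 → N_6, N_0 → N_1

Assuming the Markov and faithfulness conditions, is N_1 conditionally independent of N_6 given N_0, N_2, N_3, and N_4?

There are 4 undirected paths between N_1 and N_6; checking each against the conditioning set {N_0, N_2, N_3, N_4}:
Path 1: N_1 ← N_0 → N_6
  N_0 is a fork here and N_0 is conditioned on, so the path is blocked at N_0.
Path 2: N_1 → N_3 ← N_0 → N_6
  N_0 is a fork here and N_0 is conditioned on, so the path is blocked at N_0.
Path 3: N_1 → N_2 → N_4 → N_6
  N_2 is a chain here and N_2 is conditioned on, so the path is blocked at N_2.
Path 4: N_1 → N_2 → N_5 → N_6
  N_2 is a chain here and N_2 is conditioned on, so the path is blocked at N_2.
All paths are blocked; N_1 ⊥ N_6 | {N_0, N_2, N_3, N_4} holds.

Yes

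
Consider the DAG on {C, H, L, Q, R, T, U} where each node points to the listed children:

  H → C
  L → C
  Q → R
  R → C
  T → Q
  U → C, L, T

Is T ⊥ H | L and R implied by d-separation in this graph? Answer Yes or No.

Yes — T and H are d-separated given {L, R}.

There are 3 undirected paths between T and H; checking each against the conditioning set {L, R}:
Path 1: T → Q → R → C ← H
  R is a chain here and R is conditioned on, so the path is blocked at R.
Path 2: T ← U → L → C ← H
  L is a chain here and L is conditioned on, so the path is blocked at L.
Path 3: T ← U → C ← H
  C is a collider here and neither C nor any of its descendants is conditioned on, so the collider stays closed — the path is blocked at C.
Every path is blocked, so T and H are d-separated given {L, R}.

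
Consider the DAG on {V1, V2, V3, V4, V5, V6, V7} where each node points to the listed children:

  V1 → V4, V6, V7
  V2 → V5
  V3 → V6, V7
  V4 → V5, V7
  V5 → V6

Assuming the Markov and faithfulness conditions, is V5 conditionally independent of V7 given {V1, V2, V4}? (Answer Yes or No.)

Enumerating the 6 paths from V5 to V7 and testing each for blocking by {V1, V2, V4}:
Path 1: V5 → V6 ← V3 → V7
  V6 is a collider here and neither V6 nor any of its descendants is conditioned on, so the collider stays closed — the path is blocked at V6.
Path 2: V5 → V6 ← V1 → V7
  V6 is a collider here and neither V6 nor any of its descendants is conditioned on, so the collider stays closed — the path is blocked at V6.
Path 3: V5 → V6 ← V1 → V4 → V7
  V6 is a collider here and neither V6 nor any of its descendants is conditioned on, so the collider stays closed — the path is blocked at V6.
Path 4: V5 ← V4 ← V1 → V7
  V4 is a chain here and V4 is conditioned on, so the path is blocked at V4.
Path 5: V5 ← V4 ← V1 → V6 ← V3 → V7
  V4 is a chain here and V4 is conditioned on, so the path is blocked at V4.
Path 6: V5 ← V4 → V7
  V4 is a fork here and V4 is conditioned on, so the path is blocked at V4.
All paths are blocked; V5 ⊥ V7 | {V1, V2, V4} holds.

Yes — V5 and V7 are d-separated given {V1, V2, V4}.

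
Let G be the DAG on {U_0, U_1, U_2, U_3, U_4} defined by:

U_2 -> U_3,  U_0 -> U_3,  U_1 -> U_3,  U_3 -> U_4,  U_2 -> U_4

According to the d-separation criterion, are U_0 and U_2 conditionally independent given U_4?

No — U_0 and U_2 are not d-separated given {U_4}.

2 paths connect U_0 and U_2; each must be blocked for d-separation to hold:
Path 1: U_0 → U_3 ← U_2
  U_3 is a collider and its descendant U_4 is conditioned on, which opens it — no node blocks this path, so it is active.
Path 2: U_0 → U_3 → U_4 ← U_2
  U_3 is a chain and U_3 is not conditioned on; U_4 is a collider and U_4 is conditioned on, which opens it — no node blocks this path, so it is active.
Since the path U_0 → U_3 ← U_2 is active, U_0 and U_2 are not d-separated given {U_4}.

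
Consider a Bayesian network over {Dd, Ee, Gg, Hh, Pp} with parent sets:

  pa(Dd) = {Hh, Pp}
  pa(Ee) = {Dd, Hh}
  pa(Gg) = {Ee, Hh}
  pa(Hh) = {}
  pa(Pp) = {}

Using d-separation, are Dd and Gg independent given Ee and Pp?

No — Dd and Gg are not d-separated given {Ee, Pp}.

There are 4 undirected paths between Dd and Gg; checking each against the conditioning set {Ee, Pp}:
Path 1: Dd ← Hh → Gg
  Hh is a fork and Hh is not conditioned on — no node blocks this path, so it is active.
Path 2: Dd ← Hh → Ee → Gg
  Ee is a chain here and Ee is conditioned on, so the path is blocked at Ee.
Path 3: Dd → Ee ← Hh → Gg
  Ee is a collider and Ee is conditioned on, which opens it; Hh is a fork and Hh is not conditioned on — no node blocks this path, so it is active.
Path 4: Dd → Ee → Gg
  Ee is a chain here and Ee is conditioned on, so the path is blocked at Ee.
Since the path Dd ← Hh → Gg is active, Dd and Gg are not d-separated given {Ee, Pp}.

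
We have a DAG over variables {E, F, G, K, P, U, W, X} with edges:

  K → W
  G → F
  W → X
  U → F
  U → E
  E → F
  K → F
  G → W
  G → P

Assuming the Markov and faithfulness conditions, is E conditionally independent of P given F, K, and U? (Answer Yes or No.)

There are 4 undirected paths between E and P; checking each against the conditioning set {F, K, U}:
  1. E ← U → F ← K → W ← G → P — U:fork[blocks]; F:collider[open]; K:fork[blocks]; W:collider[blocks]; G:fork[open] ⇒ blocked
  2. E ← U → F ← G → P — U:fork[blocks]; F:collider[open]; G:fork[open] ⇒ blocked
  3. E → F ← K → W ← G → P — F:collider[open]; K:fork[blocks]; W:collider[blocks]; G:fork[open] ⇒ blocked
  4. E → F ← G → P — F:collider[open]; G:fork[open] ⇒ active
At least one path is unblocked, so d-separation fails.

No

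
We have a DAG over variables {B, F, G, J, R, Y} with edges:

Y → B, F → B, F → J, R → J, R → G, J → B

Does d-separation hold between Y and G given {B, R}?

Yes

2 paths connect Y and G; each must be blocked for d-separation to hold:
Path 1: Y → B ← F → J ← R → G
  R is a fork here and R is conditioned on, so the path is blocked at R.
Path 2: Y → B ← J ← R → G
  R is a fork here and R is conditioned on, so the path is blocked at R.
All paths are blocked; Y ⊥ G | {B, R} holds.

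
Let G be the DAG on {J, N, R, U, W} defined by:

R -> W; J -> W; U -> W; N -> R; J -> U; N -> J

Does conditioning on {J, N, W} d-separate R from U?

Enumerating the 4 paths from R to U and testing each for blocking by {J, N, W}:
Path 1: R → W ← J → U
  J is a fork here and J is conditioned on, so the path is blocked at J.
Path 2: R → W ← U
  W is a collider and W is conditioned on, which opens it — no node blocks this path, so it is active.
Path 3: R ← N → J → W ← U
  N is a fork here and N is conditioned on, so the path is blocked at N.
Path 4: R ← N → J → U
  N is a fork here and N is conditioned on, so the path is blocked at N.
Because an active path exists, R and U are not d-separated.

No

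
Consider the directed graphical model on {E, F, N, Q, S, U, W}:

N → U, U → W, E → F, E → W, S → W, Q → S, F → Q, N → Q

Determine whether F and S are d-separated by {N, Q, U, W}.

No

We examine all 4 paths between F and S:
  1. F ← E → W ← U ← N → Q → S — E:fork[open]; W:collider[open]; U:chain[blocks]; N:fork[blocks]; Q:chain[blocks] ⇒ blocked
  2. F ← E → W ← S — E:fork[open]; W:collider[open] ⇒ active
  3. F → Q → S — Q:chain[blocks] ⇒ blocked
  4. F → Q ← N → U → W ← S — Q:collider[open]; N:fork[blocks]; U:chain[blocks]; W:collider[open] ⇒ blocked
Because an active path exists, F and S are not d-separated.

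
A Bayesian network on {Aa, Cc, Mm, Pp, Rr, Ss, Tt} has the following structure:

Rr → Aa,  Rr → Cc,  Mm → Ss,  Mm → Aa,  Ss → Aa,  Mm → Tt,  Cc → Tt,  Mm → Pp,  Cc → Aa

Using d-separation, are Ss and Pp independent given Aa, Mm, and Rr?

4 paths connect Ss and Pp; each must be blocked for d-separation to hold:
Path 1: Ss ← Mm → Pp
  Mm is a fork here and Mm is conditioned on, so the path is blocked at Mm.
Path 2: Ss → Aa ← Mm → Pp
  Mm is a fork here and Mm is conditioned on, so the path is blocked at Mm.
Path 3: Ss → Aa ← Cc → Tt ← Mm → Pp
  Tt is a collider here and neither Tt nor any of its descendants is conditioned on, so the collider stays closed — the path is blocked at Tt.
Path 4: Ss → Aa ← Rr → Cc → Tt ← Mm → Pp
  Rr is a fork here and Rr is conditioned on, so the path is blocked at Rr.
All paths are blocked; Ss ⊥ Pp | {Aa, Mm, Rr} holds.

Yes — Ss and Pp are d-separated given {Aa, Mm, Rr}.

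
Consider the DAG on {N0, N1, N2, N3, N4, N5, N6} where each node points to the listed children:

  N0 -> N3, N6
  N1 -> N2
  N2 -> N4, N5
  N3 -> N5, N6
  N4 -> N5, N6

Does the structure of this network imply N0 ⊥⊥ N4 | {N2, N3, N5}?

There are 6 undirected paths between N0 and N4; checking each against the conditioning set {N2, N3, N5}:
Path 1: N0 → N3 → N5 ← N2 → N4
  N3 is a chain here and N3 is conditioned on, so the path is blocked at N3.
Path 2: N0 → N3 → N5 ← N4
  N3 is a chain here and N3 is conditioned on, so the path is blocked at N3.
Path 3: N0 → N3 → N6 ← N4
  N3 is a chain here and N3 is conditioned on, so the path is blocked at N3.
Path 4: N0 → N6 ← N3 → N5 ← N2 → N4
  N6 is a collider here and neither N6 nor any of its descendants is conditioned on, so the collider stays closed — the path is blocked at N6.
Path 5: N0 → N6 ← N3 → N5 ← N4
  N6 is a collider here and neither N6 nor any of its descendants is conditioned on, so the collider stays closed — the path is blocked at N6.
Path 6: N0 → N6 ← N4
  N6 is a collider here and neither N6 nor any of its descendants is conditioned on, so the collider stays closed — the path is blocked at N6.
Every path is blocked, so N0 and N4 are d-separated given {N2, N3, N5}.

Yes — N0 and N4 are d-separated given {N2, N3, N5}.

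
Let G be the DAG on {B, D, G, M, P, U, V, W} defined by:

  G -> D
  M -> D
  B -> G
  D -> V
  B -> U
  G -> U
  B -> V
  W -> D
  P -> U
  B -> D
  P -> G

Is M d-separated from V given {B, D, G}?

There are 5 undirected paths between M and V; checking each against the conditioning set {B, D, G}:
  1. M → D → V — D:chain[blocks] ⇒ blocked
  2. M → D ← B → V — D:collider[open]; B:fork[blocks] ⇒ blocked
  3. M → D ← G ← B → V — D:collider[open]; G:chain[blocks]; B:fork[blocks] ⇒ blocked
  4. M → D ← G → U ← B → V — D:collider[open]; G:fork[blocks]; U:collider[blocks]; B:fork[blocks] ⇒ blocked
  5. M → D ← G ← P → U ← B → V — D:collider[open]; G:chain[blocks]; P:fork[open]; U:collider[blocks]; B:fork[blocks] ⇒ blocked
Since every path is blocked, d-separation holds.

Yes — M and V are d-separated given {B, D, G}.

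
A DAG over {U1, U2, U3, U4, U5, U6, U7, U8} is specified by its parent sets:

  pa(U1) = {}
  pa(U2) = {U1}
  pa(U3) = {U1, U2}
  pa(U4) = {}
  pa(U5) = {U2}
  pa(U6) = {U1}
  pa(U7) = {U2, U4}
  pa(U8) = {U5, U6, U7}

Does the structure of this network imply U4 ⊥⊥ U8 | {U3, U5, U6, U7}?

Enumerating the 4 paths from U4 to U8 and testing each for blocking by {U3, U5, U6, U7}:
Path 1: U4 → U7 ← U2 ← U1 → U6 → U8
  U6 is a chain here and U6 is conditioned on, so the path is blocked at U6.
Path 2: U4 → U7 ← U2 → U5 → U8
  U5 is a chain here and U5 is conditioned on, so the path is blocked at U5.
Path 3: U4 → U7 ← U2 → U3 ← U1 → U6 → U8
  U6 is a chain here and U6 is conditioned on, so the path is blocked at U6.
Path 4: U4 → U7 → U8
  U7 is a chain here and U7 is conditioned on, so the path is blocked at U7.
Since every path is blocked, d-separation holds.

Yes — U4 and U8 are d-separated given {U3, U5, U6, U7}.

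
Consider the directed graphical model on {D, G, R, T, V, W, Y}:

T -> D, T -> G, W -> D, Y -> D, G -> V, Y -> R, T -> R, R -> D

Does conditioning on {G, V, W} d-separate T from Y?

Yes

4 paths connect T and Y; each must be blocked for d-separation to hold:
  1. T → R ← Y — R:collider[blocks] ⇒ blocked
  2. T → R → D ← Y — R:chain[open]; D:collider[blocks] ⇒ blocked
  3. T → D ← R ← Y — D:collider[blocks]; R:chain[open] ⇒ blocked
  4. T → D ← Y — D:collider[blocks] ⇒ blocked
Every path is blocked, so T and Y are d-separated given {G, V, W}.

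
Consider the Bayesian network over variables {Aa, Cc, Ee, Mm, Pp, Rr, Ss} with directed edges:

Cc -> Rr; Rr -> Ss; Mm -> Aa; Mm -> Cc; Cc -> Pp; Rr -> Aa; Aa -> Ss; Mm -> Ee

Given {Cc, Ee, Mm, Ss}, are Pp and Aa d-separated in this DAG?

There are 3 undirected paths between Pp and Aa; checking each against the conditioning set {Cc, Ee, Mm, Ss}:
Path 1: Pp ← Cc → Rr → Ss ← Aa
  Cc is a fork here and Cc is conditioned on, so the path is blocked at Cc.
Path 2: Pp ← Cc → Rr → Aa
  Cc is a fork here and Cc is conditioned on, so the path is blocked at Cc.
Path 3: Pp ← Cc ← Mm → Aa
  Cc is a chain here and Cc is conditioned on, so the path is blocked at Cc.
Since every path is blocked, d-separation holds.

Yes — Pp and Aa are d-separated given {Cc, Ee, Mm, Ss}.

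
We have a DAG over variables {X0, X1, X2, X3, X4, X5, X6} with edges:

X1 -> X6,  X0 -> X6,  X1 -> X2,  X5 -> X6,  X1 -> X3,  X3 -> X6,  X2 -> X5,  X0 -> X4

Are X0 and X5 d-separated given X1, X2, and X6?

No

Enumerating the 3 paths from X0 to X5 and testing each for blocking by {X1, X2, X6}:
  1. X0 → X6 ← X1 → X2 → X5 — X6:collider[open]; X1:fork[blocks]; X2:chain[blocks] ⇒ blocked
  2. X0 → X6 ← X3 ← X1 → X2 → X5 — X6:collider[open]; X3:chain[open]; X1:fork[blocks]; X2:chain[blocks] ⇒ blocked
  3. X0 → X6 ← X5 — X6:collider[open] ⇒ active
Because an active path exists, X0 and X5 are not d-separated.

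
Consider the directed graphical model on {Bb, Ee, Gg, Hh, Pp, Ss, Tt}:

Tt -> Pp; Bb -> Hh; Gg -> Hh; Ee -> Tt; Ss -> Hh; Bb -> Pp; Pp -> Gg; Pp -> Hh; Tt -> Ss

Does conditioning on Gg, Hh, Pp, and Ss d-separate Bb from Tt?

No

We examine all 6 paths between Bb and Tt:
Path 1: Bb → Pp → Gg → Hh ← Ss ← Tt
  Pp is a chain here and Pp is conditioned on, so the path is blocked at Pp.
Path 2: Bb → Pp ← Tt
  Pp is a collider and Pp is conditioned on, which opens it — no node blocks this path, so it is active.
Path 3: Bb → Pp → Hh ← Ss ← Tt
  Pp is a chain here and Pp is conditioned on, so the path is blocked at Pp.
Path 4: Bb → Hh ← Pp ← Tt
  Pp is a chain here and Pp is conditioned on, so the path is blocked at Pp.
Path 5: Bb → Hh ← Gg ← Pp ← Tt
  Gg is a chain here and Gg is conditioned on, so the path is blocked at Gg.
Path 6: Bb → Hh ← Ss ← Tt
  Ss is a chain here and Ss is conditioned on, so the path is blocked at Ss.
Because an active path exists, Bb and Tt are not d-separated.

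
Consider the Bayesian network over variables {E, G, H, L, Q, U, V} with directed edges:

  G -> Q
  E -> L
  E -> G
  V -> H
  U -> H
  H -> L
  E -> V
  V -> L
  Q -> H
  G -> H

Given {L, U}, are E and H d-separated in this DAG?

No

Enumerating the 6 paths from E to H and testing each for blocking by {L, U}:
Path 1: E → L ← H
  L is a collider and L is conditioned on, which opens it — no node blocks this path, so it is active.
Path 2: E → L ← V → H
  L is a collider and L is conditioned on, which opens it; V is a fork and V is not conditioned on — no node blocks this path, so it is active.
Path 3: E → G → H
  G is a chain and G is not conditioned on — no node blocks this path, so it is active.
Path 4: E → G → Q → H
  G is a chain and G is not conditioned on; Q is a chain and Q is not conditioned on — no node blocks this path, so it is active.
Path 5: E → V → H
  V is a chain and V is not conditioned on — no node blocks this path, so it is active.
Path 6: E → V → L ← H
  V is a chain and V is not conditioned on; L is a collider and L is conditioned on, which opens it — no node blocks this path, so it is active.
Since the path E → L ← H is active, E and H are not d-separated given {L, U}.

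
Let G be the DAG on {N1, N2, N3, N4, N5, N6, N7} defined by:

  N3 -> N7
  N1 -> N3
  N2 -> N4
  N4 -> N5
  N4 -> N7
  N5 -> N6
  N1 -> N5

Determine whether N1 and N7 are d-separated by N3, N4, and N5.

Enumerating the 2 paths from N1 to N7 and testing each for blocking by {N3, N4, N5}:
Path 1: N1 → N3 → N7
  N3 is a chain here and N3 is conditioned on, so the path is blocked at N3.
Path 2: N1 → N5 ← N4 → N7
  N4 is a fork here and N4 is conditioned on, so the path is blocked at N4.
All paths are blocked; N1 ⊥ N7 | {N3, N4, N5} holds.

Yes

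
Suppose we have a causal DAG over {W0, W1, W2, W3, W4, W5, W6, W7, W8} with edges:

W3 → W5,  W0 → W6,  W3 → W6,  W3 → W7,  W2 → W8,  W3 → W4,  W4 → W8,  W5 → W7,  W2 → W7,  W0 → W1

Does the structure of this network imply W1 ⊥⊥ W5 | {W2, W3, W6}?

Yes — W1 and W5 are d-separated given {W2, W3, W6}.

We examine all 3 paths between W1 and W5:
Path 1: W1 ← W0 → W6 ← W3 → W7 ← W5
  W3 is a fork here and W3 is conditioned on, so the path is blocked at W3.
Path 2: W1 ← W0 → W6 ← W3 → W5
  W3 is a fork here and W3 is conditioned on, so the path is blocked at W3.
Path 3: W1 ← W0 → W6 ← W3 → W4 → W8 ← W2 → W7 ← W5
  W3 is a fork here and W3 is conditioned on, so the path is blocked at W3.
Since every path is blocked, d-separation holds.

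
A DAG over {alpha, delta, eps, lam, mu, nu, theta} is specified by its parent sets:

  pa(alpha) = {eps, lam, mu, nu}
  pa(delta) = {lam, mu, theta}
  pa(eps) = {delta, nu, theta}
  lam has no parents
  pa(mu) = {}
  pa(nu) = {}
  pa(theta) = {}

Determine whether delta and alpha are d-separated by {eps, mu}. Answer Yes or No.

No

We examine all 6 paths between delta and alpha:
  1. delta ← mu → alpha — mu:fork[blocks] ⇒ blocked
  2. delta → eps → alpha — eps:chain[blocks] ⇒ blocked
  3. delta → eps ← nu → alpha — eps:collider[open]; nu:fork[open] ⇒ active
  4. delta ← theta → eps → alpha — theta:fork[open]; eps:chain[blocks] ⇒ blocked
  5. delta ← theta → eps ← nu → alpha — theta:fork[open]; eps:collider[open]; nu:fork[open] ⇒ active
  6. delta ← lam → alpha — lam:fork[open] ⇒ active
At least one path is unblocked, so d-separation fails.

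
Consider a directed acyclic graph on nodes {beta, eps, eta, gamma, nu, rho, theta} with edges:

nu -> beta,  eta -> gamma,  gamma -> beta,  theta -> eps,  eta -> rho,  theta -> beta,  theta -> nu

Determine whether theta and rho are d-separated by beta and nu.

No

2 paths connect theta and rho; each must be blocked for d-separation to hold:
Path 1: theta → beta ← gamma ← eta → rho
  beta is a collider and beta is conditioned on, which opens it; gamma is a chain and gamma is not conditioned on; eta is a fork and eta is not conditioned on — no node blocks this path, so it is active.
Path 2: theta → nu → beta ← gamma ← eta → rho
  nu is a chain here and nu is conditioned on, so the path is blocked at nu.
At least one path is unblocked, so d-separation fails.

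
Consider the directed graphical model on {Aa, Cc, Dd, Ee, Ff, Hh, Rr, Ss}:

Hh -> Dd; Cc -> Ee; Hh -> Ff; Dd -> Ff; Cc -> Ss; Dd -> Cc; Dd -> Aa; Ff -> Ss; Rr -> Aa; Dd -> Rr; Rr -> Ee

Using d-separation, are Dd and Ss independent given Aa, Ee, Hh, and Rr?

No

There are 5 undirected paths between Dd and Ss; checking each against the conditioning set {Aa, Ee, Hh, Rr}:
  1. Dd → Ff → Ss — Ff:chain[open] ⇒ active
  2. Dd → Aa ← Rr → Ee ← Cc → Ss — Aa:collider[open]; Rr:fork[blocks]; Ee:collider[open]; Cc:fork[open] ⇒ blocked
  3. Dd → Rr → Ee ← Cc → Ss — Rr:chain[blocks]; Ee:collider[open]; Cc:fork[open] ⇒ blocked
  4. Dd ← Hh → Ff → Ss — Hh:fork[blocks]; Ff:chain[open] ⇒ blocked
  5. Dd → Cc → Ss — Cc:chain[open] ⇒ active
At least one path is unblocked, so d-separation fails.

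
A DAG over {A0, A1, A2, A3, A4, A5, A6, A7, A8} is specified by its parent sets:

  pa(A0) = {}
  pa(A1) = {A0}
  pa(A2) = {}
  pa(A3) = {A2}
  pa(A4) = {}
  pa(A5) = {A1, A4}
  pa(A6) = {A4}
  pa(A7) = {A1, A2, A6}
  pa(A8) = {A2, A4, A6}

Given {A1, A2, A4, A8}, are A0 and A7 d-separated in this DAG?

We examine all 5 paths between A0 and A7:
  1. A0 → A1 → A7 — A1:chain[blocks] ⇒ blocked
  2. A0 → A1 → A5 ← A4 → A8 ← A2 → A7 — A1:chain[blocks]; A5:collider[blocks]; A4:fork[blocks]; A8:collider[open]; A2:fork[blocks] ⇒ blocked
  3. A0 → A1 → A5 ← A4 → A8 ← A6 → A7 — A1:chain[blocks]; A5:collider[blocks]; A4:fork[blocks]; A8:collider[open]; A6:fork[open] ⇒ blocked
  4. A0 → A1 → A5 ← A4 → A6 → A7 — A1:chain[blocks]; A5:collider[blocks]; A4:fork[blocks]; A6:chain[open] ⇒ blocked
  5. A0 → A1 → A5 ← A4 → A6 → A8 ← A2 → A7 — A1:chain[blocks]; A5:collider[blocks]; A4:fork[blocks]; A6:chain[open]; A8:collider[open]; A2:fork[blocks] ⇒ blocked
All paths are blocked; A0 ⊥ A7 | {A1, A2, A4, A8} holds.

Yes — A0 and A7 are d-separated given {A1, A2, A4, A8}.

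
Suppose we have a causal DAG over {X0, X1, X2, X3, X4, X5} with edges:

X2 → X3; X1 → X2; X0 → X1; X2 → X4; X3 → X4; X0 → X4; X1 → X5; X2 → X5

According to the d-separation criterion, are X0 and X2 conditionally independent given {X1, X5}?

We examine all 4 paths between X0 and X2:
Path 1: X0 → X4 ← X2
  X4 is a collider here and neither X4 nor any of its descendants is conditioned on, so the collider stays closed — the path is blocked at X4.
Path 2: X0 → X4 ← X3 ← X2
  X4 is a collider here and neither X4 nor any of its descendants is conditioned on, so the collider stays closed — the path is blocked at X4.
Path 3: X0 → X1 → X5 ← X2
  X1 is a chain here and X1 is conditioned on, so the path is blocked at X1.
Path 4: X0 → X1 → X2
  X1 is a chain here and X1 is conditioned on, so the path is blocked at X1.
Every path is blocked, so X0 and X2 are d-separated given {X1, X5}.

Yes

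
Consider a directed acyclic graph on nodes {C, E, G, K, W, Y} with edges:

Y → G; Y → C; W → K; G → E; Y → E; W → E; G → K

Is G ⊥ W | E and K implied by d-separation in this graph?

No

We examine all 3 paths between G and W:
  1. G → K ← W — K:collider[open] ⇒ active
  2. G → E ← W — E:collider[open] ⇒ active
  3. G ← Y → E ← W — Y:fork[open]; E:collider[open] ⇒ active
Because an active path exists, G and W are not d-separated.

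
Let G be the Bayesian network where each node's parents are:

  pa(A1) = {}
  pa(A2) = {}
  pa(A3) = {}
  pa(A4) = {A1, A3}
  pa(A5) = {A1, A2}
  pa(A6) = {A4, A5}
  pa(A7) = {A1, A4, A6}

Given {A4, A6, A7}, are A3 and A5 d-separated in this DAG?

6 paths connect A3 and A5; each must be blocked for d-separation to hold:
  1. A3 → A4 ← A1 → A7 ← A6 ← A5 — A4:collider[open]; A1:fork[open]; A7:collider[open]; A6:chain[blocks] ⇒ blocked
  2. A3 → A4 ← A1 → A5 — A4:collider[open]; A1:fork[open] ⇒ active
  3. A3 → A4 → A6 → A7 ← A1 → A5 — A4:chain[blocks]; A6:chain[blocks]; A7:collider[open]; A1:fork[open] ⇒ blocked
  4. A3 → A4 → A6 ← A5 — A4:chain[blocks]; A6:collider[open] ⇒ blocked
  5. A3 → A4 → A7 ← A1 → A5 — A4:chain[blocks]; A7:collider[open]; A1:fork[open] ⇒ blocked
  6. A3 → A4 → A7 ← A6 ← A5 — A4:chain[blocks]; A7:collider[open]; A6:chain[blocks] ⇒ blocked
Because an active path exists, A3 and A5 are not d-separated.

No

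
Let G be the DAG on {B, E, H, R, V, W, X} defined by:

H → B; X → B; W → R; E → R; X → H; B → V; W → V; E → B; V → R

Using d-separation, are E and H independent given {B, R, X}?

Enumerating the 6 paths from E to H and testing each for blocking by {B, R, X}:
Path 1: E → B ← H
  B is a collider and B is conditioned on, which opens it — no node blocks this path, so it is active.
Path 2: E → B ← X → H
  X is a fork here and X is conditioned on, so the path is blocked at X.
Path 3: E → R ← V ← B ← H
  B is a chain here and B is conditioned on, so the path is blocked at B.
Path 4: E → R ← V ← B ← X → H
  B is a chain here and B is conditioned on, so the path is blocked at B.
Path 5: E → R ← W → V ← B ← H
  B is a chain here and B is conditioned on, so the path is blocked at B.
Path 6: E → R ← W → V ← B ← X → H
  B is a chain here and B is conditioned on, so the path is blocked at B.
Since the path E → B ← H is active, E and H are not d-separated given {B, R, X}.

No — E and H are not d-separated given {B, R, X}.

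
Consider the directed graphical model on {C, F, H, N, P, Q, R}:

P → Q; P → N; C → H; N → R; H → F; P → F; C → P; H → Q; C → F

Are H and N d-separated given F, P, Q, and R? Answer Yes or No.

Enumerating the 5 paths from H to N and testing each for blocking by {F, P, Q, R}:
Path 1: H → F ← P → N
  P is a fork here and P is conditioned on, so the path is blocked at P.
Path 2: H → F ← C → P → N
  P is a chain here and P is conditioned on, so the path is blocked at P.
Path 3: H → Q ← P → N
  P is a fork here and P is conditioned on, so the path is blocked at P.
Path 4: H ← C → P → N
  P is a chain here and P is conditioned on, so the path is blocked at P.
Path 5: H ← C → F ← P → N
  P is a fork here and P is conditioned on, so the path is blocked at P.
Since every path is blocked, d-separation holds.

Yes — H and N are d-separated given {F, P, Q, R}.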